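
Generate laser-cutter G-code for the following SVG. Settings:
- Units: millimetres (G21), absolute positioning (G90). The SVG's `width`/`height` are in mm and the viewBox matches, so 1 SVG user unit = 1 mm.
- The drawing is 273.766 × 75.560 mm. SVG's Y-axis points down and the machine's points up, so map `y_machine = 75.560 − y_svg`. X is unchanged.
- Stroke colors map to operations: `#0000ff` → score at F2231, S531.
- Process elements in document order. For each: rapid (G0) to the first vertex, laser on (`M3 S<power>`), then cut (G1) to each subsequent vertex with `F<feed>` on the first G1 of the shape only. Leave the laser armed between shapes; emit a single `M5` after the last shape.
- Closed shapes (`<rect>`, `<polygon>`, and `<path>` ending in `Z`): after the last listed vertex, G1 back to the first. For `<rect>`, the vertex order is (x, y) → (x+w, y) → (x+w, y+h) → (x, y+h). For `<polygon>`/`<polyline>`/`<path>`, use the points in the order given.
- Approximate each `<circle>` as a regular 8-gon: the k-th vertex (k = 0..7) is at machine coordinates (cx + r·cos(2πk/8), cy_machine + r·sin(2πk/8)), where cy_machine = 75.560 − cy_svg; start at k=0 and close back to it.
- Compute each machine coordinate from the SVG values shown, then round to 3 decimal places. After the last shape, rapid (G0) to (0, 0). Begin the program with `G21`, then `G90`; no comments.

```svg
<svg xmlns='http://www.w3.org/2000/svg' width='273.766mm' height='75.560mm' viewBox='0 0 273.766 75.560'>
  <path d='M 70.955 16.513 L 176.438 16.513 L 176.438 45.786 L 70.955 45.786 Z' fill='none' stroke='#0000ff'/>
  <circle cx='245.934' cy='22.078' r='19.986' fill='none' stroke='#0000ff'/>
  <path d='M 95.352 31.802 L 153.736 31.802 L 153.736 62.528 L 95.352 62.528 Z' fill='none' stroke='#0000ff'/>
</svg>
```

G21
G90
G0 X70.955 Y59.047
M3 S531
G1 X176.438 Y59.047 F2231
G1 X176.438 Y29.774
G1 X70.955 Y29.774
G1 X70.955 Y59.047
G0 X265.920 Y53.482
M3 S531
G1 X260.066 Y67.614 F2231
G1 X245.934 Y73.468
G1 X231.802 Y67.614
G1 X225.948 Y53.482
G1 X231.802 Y39.350
G1 X245.934 Y33.496
G1 X260.066 Y39.350
G1 X265.920 Y53.482
G0 X95.352 Y43.758
M3 S531
G1 X153.736 Y43.758 F2231
G1 X153.736 Y13.032
G1 X95.352 Y13.032
G1 X95.352 Y43.758
M5
G0 X0.000 Y0.000

viewBox `0 0 273.766 75.560` with mm width/height → 1 unit = 1 mm. Flip: y_m = 75.560 − y_svg.

**Shape 1** — `<path>` rectangle, stroke `#0000ff` → score (S531, F2231). Machine vertices: (70.955,59.047) → (176.438,59.047) → (176.438,29.774) → (70.955,29.774) → (70.955,59.047). Closed: final G1 returns to the first vertex.

**Shape 2** — `<circle>` circle, stroke `#0000ff` → score (S531, F2231). Machine vertices: (265.920,53.482) → (260.066,67.614) → (245.934,73.468) → (231.802,67.614) → (225.948,53.482) → (231.802,39.350) → (245.934,33.496) → (260.066,39.350) → (265.920,53.482). Closed: final G1 returns to the first vertex.

**Shape 3** — `<path>` rectangle, stroke `#0000ff` → score (S531, F2231). Machine vertices: (95.352,43.758) → (153.736,43.758) → (153.736,13.032) → (95.352,13.032) → (95.352,43.758). Closed: final G1 returns to the first vertex.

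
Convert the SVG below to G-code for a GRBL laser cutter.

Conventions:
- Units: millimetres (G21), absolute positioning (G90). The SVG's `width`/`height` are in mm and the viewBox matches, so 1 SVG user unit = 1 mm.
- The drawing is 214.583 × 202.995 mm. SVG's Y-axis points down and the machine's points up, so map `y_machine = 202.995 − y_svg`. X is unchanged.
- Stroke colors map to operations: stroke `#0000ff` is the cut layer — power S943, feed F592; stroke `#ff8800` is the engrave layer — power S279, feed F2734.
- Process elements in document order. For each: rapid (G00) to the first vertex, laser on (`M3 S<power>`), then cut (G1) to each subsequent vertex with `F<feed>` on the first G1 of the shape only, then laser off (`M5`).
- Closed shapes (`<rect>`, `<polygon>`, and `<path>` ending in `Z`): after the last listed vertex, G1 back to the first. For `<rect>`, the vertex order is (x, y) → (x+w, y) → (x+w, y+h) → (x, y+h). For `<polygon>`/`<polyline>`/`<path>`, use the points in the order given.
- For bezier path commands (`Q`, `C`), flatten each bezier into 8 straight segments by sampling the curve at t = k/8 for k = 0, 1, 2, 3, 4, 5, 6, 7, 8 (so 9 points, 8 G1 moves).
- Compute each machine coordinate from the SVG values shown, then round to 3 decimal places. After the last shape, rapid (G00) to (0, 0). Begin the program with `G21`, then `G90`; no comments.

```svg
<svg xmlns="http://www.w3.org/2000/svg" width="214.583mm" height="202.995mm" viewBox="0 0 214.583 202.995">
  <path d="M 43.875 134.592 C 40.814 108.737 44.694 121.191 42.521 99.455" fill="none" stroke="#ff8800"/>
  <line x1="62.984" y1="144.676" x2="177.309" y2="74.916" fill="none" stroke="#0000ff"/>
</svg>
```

viewBox `0 0 214.583 202.995` with mm width/height → 1 unit = 1 mm. Flip: y_m = 202.995 − y_svg.

**Shape 1** — `<path>` cubic bezier, stroke `#ff8800` → engrave (S279, F2734). Control points (SVG): P0=(43.875,134.592), P1=(40.814,108.737), P2=(44.694,121.191), P3=(42.521,99.455); sampled at t=k/8. Machine vertices: (43.875,68.403) → (43.027,76.444) → (42.678,81.744) → (42.674,85.151) → (42.865,87.516) → (43.097,89.688) → (43.219,92.516) → (43.078,96.850) → (42.521,103.540). Open path.

**Shape 2** — `<line>` line segment, stroke `#0000ff` → cut (S943, F592). Machine vertices: (62.984,58.319) → (177.309,128.079). Open path.

G21
G90
G00 X43.875 Y68.403
M3 S279
G1 X43.027 Y76.444 F2734
G1 X42.678 Y81.744
G1 X42.674 Y85.151
G1 X42.865 Y87.516
G1 X43.097 Y89.688
G1 X43.219 Y92.516
G1 X43.078 Y96.850
G1 X42.521 Y103.540
M5
G00 X62.984 Y58.319
M3 S943
G1 X177.309 Y128.079 F592
M5
G00 X0.000 Y0.000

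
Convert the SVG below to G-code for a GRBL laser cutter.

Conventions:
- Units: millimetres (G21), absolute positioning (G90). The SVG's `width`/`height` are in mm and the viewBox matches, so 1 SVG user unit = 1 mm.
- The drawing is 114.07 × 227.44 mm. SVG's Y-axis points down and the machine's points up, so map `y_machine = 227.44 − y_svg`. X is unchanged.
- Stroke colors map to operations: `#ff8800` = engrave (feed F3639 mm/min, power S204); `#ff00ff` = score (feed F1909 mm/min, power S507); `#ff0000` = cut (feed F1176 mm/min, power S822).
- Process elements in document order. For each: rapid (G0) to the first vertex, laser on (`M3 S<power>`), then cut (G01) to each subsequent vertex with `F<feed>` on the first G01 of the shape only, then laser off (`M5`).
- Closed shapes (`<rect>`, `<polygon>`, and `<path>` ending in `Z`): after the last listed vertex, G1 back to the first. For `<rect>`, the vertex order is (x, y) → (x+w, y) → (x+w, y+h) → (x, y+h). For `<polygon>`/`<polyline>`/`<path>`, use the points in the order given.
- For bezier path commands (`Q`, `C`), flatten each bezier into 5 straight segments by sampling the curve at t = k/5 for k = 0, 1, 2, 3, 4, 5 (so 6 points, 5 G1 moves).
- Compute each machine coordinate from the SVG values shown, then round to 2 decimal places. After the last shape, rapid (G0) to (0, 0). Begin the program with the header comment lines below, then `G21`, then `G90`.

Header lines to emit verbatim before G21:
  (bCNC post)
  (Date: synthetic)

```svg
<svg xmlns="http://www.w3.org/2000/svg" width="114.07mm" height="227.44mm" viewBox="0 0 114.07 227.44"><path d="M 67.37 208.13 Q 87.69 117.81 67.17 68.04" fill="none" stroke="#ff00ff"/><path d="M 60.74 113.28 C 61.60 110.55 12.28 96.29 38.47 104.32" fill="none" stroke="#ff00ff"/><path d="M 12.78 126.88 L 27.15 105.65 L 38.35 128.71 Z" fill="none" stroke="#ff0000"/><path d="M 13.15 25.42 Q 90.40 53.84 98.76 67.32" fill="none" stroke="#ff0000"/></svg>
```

Since the viewBox matches the mm dimensions, user units are millimetres directly. The only transform is the Y-flip y_m = 227.44 − y_svg.

Shape 1 is a quadratic bezier drawn with `<path>`. Its stroke #ff00ff means score at S507, F1909. After flipping Y the toolpath is (67.37,19.31) → (73.86,53.82) → (77.09,85.08) → (77.05,113.10) → (73.74,137.87) → (67.17,159.40).

Shape 2 is a cubic bezier drawn with `<path>`. Its stroke #ff00ff means score at S507, F1909. After flipping Y the toolpath is (60.74,114.16) → (56.24,116.91) → (45.73,120.81) → (35.24,124.22) → (30.81,125.53) → (38.47,123.12).

Shape 3 is a regular polygon drawn with `<path>`. Its stroke #ff0000 means cut at S822, F1176. After flipping Y the toolpath is (12.78,100.56) → (27.15,121.79) → (38.35,98.73) → (12.78,100.56), returning to the start.

Shape 4 is a quadratic bezier drawn with `<path>`. Its stroke #ff0000 means cut at S822, F1176. After flipping Y the toolpath is (13.15,202.02) → (41.29,191.25) → (63.93,181.67) → (81.05,173.29) → (92.66,166.11) → (98.76,160.12).

(bCNC post)
(Date: synthetic)
G21
G90
G0 X67.37 Y19.31
M3 S507
G01 X73.86 Y53.82 F1909
G01 X77.09 Y85.08
G01 X77.05 Y113.10
G01 X73.74 Y137.87
G01 X67.17 Y159.40
M5
G0 X60.74 Y114.16
M3 S507
G01 X56.24 Y116.91 F1909
G01 X45.73 Y120.81
G01 X35.24 Y124.22
G01 X30.81 Y125.53
G01 X38.47 Y123.12
M5
G0 X12.78 Y100.56
M3 S822
G01 X27.15 Y121.79 F1176
G01 X38.35 Y98.73
G01 X12.78 Y100.56
M5
G0 X13.15 Y202.02
M3 S822
G01 X41.29 Y191.25 F1176
G01 X63.93 Y181.67
G01 X81.05 Y173.29
G01 X92.66 Y166.11
G01 X98.76 Y160.12
M5
G0 X0.00 Y0.00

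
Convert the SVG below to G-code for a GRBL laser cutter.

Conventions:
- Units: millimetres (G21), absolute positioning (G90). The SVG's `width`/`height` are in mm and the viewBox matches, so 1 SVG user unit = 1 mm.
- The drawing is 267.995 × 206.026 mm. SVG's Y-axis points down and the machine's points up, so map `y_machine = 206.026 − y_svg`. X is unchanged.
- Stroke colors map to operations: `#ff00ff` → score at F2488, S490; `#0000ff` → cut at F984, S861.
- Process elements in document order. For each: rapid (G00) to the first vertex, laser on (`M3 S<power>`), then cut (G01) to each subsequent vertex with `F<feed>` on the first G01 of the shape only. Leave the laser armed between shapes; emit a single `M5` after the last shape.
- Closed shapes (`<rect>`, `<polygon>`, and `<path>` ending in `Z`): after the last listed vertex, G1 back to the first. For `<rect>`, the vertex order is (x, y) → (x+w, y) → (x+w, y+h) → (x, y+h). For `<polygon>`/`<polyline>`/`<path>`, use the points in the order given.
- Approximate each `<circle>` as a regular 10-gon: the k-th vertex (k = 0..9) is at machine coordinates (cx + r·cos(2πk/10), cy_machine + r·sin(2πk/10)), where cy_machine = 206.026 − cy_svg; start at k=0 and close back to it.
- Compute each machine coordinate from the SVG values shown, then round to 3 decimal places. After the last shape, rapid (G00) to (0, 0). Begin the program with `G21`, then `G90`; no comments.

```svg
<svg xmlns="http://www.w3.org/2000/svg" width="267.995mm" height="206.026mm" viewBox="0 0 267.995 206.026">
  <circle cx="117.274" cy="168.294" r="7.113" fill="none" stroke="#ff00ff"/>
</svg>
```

viewBox `0 0 267.995 206.026` with mm width/height → 1 unit = 1 mm. Flip: y_m = 206.026 − y_svg.

**Shape 1** — `<circle>` circle, stroke `#ff00ff` → score (S490, F2488). Machine vertices: (124.387,37.732) → (123.029,41.913) → (119.472,44.497) → (115.076,44.497) → (111.519,41.913) → (110.161,37.732) → (111.519,33.551) → (115.076,30.967) → (119.472,30.967) → (123.029,33.551) → (124.387,37.732). Closed: final G1 returns to the first vertex.

G21
G90
G00 X124.387 Y37.732
M3 S490
G01 X123.029 Y41.913 F2488
G01 X119.472 Y44.497
G01 X115.076 Y44.497
G01 X111.519 Y41.913
G01 X110.161 Y37.732
G01 X111.519 Y33.551
G01 X115.076 Y30.967
G01 X119.472 Y30.967
G01 X123.029 Y33.551
G01 X124.387 Y37.732
M5
G00 X0.000 Y0.000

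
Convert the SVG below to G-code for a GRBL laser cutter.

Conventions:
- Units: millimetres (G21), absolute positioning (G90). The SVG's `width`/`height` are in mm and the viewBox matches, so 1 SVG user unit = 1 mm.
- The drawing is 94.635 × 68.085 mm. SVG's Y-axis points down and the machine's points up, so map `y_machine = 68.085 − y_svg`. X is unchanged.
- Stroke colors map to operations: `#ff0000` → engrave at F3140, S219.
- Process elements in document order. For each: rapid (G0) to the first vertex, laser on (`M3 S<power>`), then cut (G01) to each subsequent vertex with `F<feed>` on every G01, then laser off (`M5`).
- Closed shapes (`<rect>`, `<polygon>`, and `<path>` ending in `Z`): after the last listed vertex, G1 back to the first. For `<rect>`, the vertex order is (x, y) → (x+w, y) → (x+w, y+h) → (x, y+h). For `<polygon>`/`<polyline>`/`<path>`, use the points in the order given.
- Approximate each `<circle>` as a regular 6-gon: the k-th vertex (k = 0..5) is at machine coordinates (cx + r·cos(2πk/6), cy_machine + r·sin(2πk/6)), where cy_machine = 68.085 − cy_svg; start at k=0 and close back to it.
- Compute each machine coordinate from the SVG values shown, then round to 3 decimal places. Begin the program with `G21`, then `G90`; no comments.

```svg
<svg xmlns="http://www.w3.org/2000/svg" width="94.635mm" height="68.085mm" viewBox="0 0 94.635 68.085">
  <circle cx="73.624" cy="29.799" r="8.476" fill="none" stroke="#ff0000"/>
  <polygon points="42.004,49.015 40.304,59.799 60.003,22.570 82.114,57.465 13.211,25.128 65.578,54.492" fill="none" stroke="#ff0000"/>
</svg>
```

G21
G90
G0 X82.100 Y38.286
M3 S219
G01 X77.862 Y45.626 F3140
G01 X69.386 Y45.626 F3140
G01 X65.148 Y38.286 F3140
G01 X69.386 Y30.946 F3140
G01 X77.862 Y30.946 F3140
G01 X82.100 Y38.286 F3140
M5
G0 X42.004 Y19.070
M3 S219
G01 X40.304 Y8.286 F3140
G01 X60.003 Y45.515 F3140
G01 X82.114 Y10.620 F3140
G01 X13.211 Y42.957 F3140
G01 X65.578 Y13.593 F3140
G01 X42.004 Y19.070 F3140
M5

1 u = 1 mm; y_m = 68.085 − y.

[1] `<circle>` circle, #ff0000→engrave S219 F3140: (82.100,38.286) → (77.862,45.626) → (69.386,45.626) → (65.148,38.286) → (69.386,30.946) → (77.862,30.946) → (82.100,38.286) (closed)

[2] `<polygon>` closed polygon, #ff0000→engrave S219 F3140: (42.004,19.070) → (40.304,8.286) → (60.003,45.515) → (82.114,10.620) → (13.211,42.957) → (65.578,13.593) → (42.004,19.070) (closed)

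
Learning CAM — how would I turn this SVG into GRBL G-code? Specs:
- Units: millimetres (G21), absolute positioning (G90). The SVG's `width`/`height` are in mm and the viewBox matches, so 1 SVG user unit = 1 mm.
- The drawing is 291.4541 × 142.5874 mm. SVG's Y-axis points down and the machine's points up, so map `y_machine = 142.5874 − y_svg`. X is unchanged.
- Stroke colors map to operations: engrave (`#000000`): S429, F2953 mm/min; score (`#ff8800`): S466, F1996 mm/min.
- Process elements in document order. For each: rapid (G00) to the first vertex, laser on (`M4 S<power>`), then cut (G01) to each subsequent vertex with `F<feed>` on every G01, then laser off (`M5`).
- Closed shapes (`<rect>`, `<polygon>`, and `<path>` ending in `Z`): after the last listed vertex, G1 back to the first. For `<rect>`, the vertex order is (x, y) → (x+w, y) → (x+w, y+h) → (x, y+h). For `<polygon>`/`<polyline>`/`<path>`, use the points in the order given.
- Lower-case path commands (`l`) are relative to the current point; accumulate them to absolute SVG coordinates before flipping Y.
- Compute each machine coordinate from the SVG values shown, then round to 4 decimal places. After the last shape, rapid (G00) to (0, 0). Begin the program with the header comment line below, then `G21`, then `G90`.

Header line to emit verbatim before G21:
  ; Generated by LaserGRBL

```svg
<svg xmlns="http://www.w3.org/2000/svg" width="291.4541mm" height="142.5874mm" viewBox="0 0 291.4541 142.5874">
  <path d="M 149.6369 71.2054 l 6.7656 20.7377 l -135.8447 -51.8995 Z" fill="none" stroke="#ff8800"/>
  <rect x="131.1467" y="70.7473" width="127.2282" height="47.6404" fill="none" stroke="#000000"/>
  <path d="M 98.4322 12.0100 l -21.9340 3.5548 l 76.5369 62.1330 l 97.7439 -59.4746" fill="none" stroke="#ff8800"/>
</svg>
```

; Generated by LaserGRBL
G21
G90
G00 X149.6369 Y71.3820
M4 S466
G01 X156.4025 Y50.6443 F1996
G01 X20.5578 Y102.5438 F1996
G01 X149.6369 Y71.3820 F1996
M5
G00 X131.1467 Y71.8401
M4 S429
G01 X258.3749 Y71.8401 F2953
G01 X258.3749 Y24.1997 F2953
G01 X131.1467 Y24.1997 F2953
G01 X131.1467 Y71.8401 F2953
M5
G00 X98.4322 Y130.5774
M4 S466
G01 X76.4982 Y127.0226 F1996
G01 X153.0351 Y64.8896 F1996
G01 X250.7790 Y124.3642 F1996
M5
G00 X0.0000 Y0.0000

Since the viewBox matches the mm dimensions, user units are millimetres directly. The only transform is the Y-flip y_m = 142.5874 − y_svg.

Shape 1 is a closed polygon drawn with `<path>`. Its stroke #ff8800 means score at S466, F1996. After flipping Y the toolpath is (149.6369,71.3820) → (156.4025,50.6443) → (20.5578,102.5438) → (149.6369,71.3820), returning to the start.

Shape 2 is a rectangle drawn with `<rect>`. Its stroke #000000 means engrave at S429, F2953. After flipping Y the toolpath is (131.1467,71.8401) → (258.3749,71.8401) → (258.3749,24.1997) → (131.1467,24.1997) → (131.1467,71.8401), returning to the start.

Shape 3 is a open polyline drawn with `<path>`. Its stroke #ff8800 means score at S466, F1996. After flipping Y the toolpath is (98.4322,130.5774) → (76.4982,127.0226) → (153.0351,64.8896) → (250.7790,124.3642).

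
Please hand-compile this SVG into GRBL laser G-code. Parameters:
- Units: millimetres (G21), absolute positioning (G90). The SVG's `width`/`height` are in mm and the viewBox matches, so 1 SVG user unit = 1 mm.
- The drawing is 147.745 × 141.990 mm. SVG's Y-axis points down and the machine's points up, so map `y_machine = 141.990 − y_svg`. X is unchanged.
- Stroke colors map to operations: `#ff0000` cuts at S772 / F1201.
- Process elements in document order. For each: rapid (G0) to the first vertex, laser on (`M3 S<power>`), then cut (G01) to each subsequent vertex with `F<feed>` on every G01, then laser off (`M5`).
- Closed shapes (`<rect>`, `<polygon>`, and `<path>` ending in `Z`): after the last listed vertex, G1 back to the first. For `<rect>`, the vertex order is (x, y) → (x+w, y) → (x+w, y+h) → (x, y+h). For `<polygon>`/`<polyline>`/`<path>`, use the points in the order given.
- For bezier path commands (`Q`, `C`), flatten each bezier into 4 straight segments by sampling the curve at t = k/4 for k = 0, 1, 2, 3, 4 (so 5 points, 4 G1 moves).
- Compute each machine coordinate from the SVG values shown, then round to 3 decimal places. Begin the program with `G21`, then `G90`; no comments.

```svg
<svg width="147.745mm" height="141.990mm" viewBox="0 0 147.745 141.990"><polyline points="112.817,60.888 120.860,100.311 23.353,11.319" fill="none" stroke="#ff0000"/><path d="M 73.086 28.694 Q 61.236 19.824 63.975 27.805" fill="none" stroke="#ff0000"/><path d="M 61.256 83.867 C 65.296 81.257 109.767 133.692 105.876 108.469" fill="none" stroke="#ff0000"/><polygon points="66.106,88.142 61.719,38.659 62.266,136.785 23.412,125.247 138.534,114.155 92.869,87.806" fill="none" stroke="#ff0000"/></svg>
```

Since the viewBox matches the mm dimensions, user units are millimetres directly. The only transform is the Y-flip y_m = 141.990 − y_svg.

Shape 1 is a open polyline drawn with `<polyline>`. Its stroke #ff0000 means cut at S772, F1201. After flipping Y the toolpath is (112.817,81.102) → (120.860,41.679) → (23.353,130.671).

Shape 2 is a quadratic bezier drawn with `<path>`. Its stroke #ff0000 means cut at S772, F1201. After flipping Y the toolpath is (73.086,113.296) → (68.073,116.678) → (64.883,117.953) → (63.517,117.122) → (63.975,114.185).

Shape 3 is a cubic bezier drawn with `<path>`. Its stroke #ff0000 means cut at S772, F1201. After flipping Y the toolpath is (61.256,58.123) → (70.479,51.833) → (86.540,37.342) → (101.114,27.091) → (105.876,33.521).

Shape 4 is a closed polygon drawn with `<polygon>`. Its stroke #ff0000 means cut at S772, F1201. After flipping Y the toolpath is (66.106,53.848) → (61.719,103.331) → (62.266,5.205) → (23.412,16.743) → (138.534,27.835) → (92.869,54.184) → (66.106,53.848), returning to the start.

G21
G90
G0 X112.817 Y81.102
M3 S772
G01 X120.860 Y41.679 F1201
G01 X23.353 Y130.671 F1201
M5
G0 X73.086 Y113.296
M3 S772
G01 X68.073 Y116.678 F1201
G01 X64.883 Y117.953 F1201
G01 X63.517 Y117.122 F1201
G01 X63.975 Y114.185 F1201
M5
G0 X61.256 Y58.123
M3 S772
G01 X70.479 Y51.833 F1201
G01 X86.540 Y37.342 F1201
G01 X101.114 Y27.091 F1201
G01 X105.876 Y33.521 F1201
M5
G0 X66.106 Y53.848
M3 S772
G01 X61.719 Y103.331 F1201
G01 X62.266 Y5.205 F1201
G01 X23.412 Y16.743 F1201
G01 X138.534 Y27.835 F1201
G01 X92.869 Y54.184 F1201
G01 X66.106 Y53.848 F1201
M5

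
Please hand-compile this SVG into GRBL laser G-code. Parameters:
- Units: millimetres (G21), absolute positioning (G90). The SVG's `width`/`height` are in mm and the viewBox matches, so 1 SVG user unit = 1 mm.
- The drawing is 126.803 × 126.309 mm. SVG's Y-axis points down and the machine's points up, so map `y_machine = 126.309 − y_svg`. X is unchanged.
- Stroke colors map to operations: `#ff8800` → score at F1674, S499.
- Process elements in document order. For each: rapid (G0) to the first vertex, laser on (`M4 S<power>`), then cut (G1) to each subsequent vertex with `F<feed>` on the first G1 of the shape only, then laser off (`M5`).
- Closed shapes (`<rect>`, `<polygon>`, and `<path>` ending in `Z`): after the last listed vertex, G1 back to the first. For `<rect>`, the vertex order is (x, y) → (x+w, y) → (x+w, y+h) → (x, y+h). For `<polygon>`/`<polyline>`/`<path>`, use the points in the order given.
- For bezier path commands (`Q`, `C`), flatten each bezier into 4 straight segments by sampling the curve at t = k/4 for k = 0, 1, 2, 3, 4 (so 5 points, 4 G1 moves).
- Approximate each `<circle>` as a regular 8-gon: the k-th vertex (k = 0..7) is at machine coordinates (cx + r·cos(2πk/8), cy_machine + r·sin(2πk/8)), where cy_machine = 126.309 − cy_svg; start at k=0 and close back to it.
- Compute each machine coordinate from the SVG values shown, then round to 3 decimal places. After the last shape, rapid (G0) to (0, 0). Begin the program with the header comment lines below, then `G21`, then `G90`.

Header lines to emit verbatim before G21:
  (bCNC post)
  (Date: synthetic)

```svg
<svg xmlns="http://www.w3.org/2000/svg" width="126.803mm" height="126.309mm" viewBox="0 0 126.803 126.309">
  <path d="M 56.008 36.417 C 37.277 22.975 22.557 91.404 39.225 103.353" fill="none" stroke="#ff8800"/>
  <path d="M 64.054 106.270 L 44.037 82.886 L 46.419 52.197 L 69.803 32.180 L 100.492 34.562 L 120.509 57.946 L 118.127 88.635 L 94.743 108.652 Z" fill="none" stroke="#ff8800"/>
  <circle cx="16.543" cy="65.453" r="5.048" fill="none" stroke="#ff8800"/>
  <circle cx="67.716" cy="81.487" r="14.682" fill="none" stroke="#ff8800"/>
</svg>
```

(bCNC post)
(Date: synthetic)
G21
G90
G0 X56.008 Y89.892
M4 S499
G1 X43.140 Y86.784 F1674
G1 X34.342 Y65.946
G1 X32.181 Y40.346
G1 X39.225 Y22.956
M5
G0 X64.054 Y20.039
M4 S499
G1 X44.037 Y43.423 F1674
G1 X46.419 Y74.112
G1 X69.803 Y94.129
G1 X100.492 Y91.747
G1 X120.509 Y68.363
G1 X118.127 Y37.674
G1 X94.743 Y17.657
G1 X64.054 Y20.039
M5
G0 X21.591 Y60.856
M4 S499
G1 X20.112 Y64.425 F1674
G1 X16.543 Y65.904
G1 X12.974 Y64.425
G1 X11.495 Y60.856
G1 X12.974 Y57.287
G1 X16.543 Y55.808
G1 X20.112 Y57.287
G1 X21.591 Y60.856
M5
G0 X82.398 Y44.822
M4 S499
G1 X78.098 Y55.204 F1674
G1 X67.716 Y59.504
G1 X57.334 Y55.204
G1 X53.034 Y44.822
G1 X57.334 Y34.440
G1 X67.716 Y30.140
G1 X78.098 Y34.440
G1 X82.398 Y44.822
M5
G0 X0.000 Y0.000

viewBox `0 0 126.803 126.309` with mm width/height → 1 unit = 1 mm. Flip: y_m = 126.309 − y_svg.

**Shape 1** — `<path>` cubic bezier, stroke `#ff8800` → score (S499, F1674). Control points (SVG): P0=(56.008,36.417), P1=(37.277,22.975), P2=(22.557,91.404), P3=(39.225,103.353); sampled at t=k/4. Machine vertices: (56.008,89.892) → (43.140,86.784) → (34.342,65.946) → (32.181,40.346) → (39.225,22.956). Open path.

**Shape 2** — `<path>` regular polygon, stroke `#ff8800` → score (S499, F1674). Machine vertices: (64.054,20.039) → (44.037,43.423) → (46.419,74.112) → (69.803,94.129) → (100.492,91.747) → (120.509,68.363) → (118.127,37.674) → (94.743,17.657) → (64.054,20.039). Closed: final G1 returns to the first vertex.

**Shape 3** — `<circle>` circle, stroke `#ff8800` → score (S499, F1674). Machine vertices: (21.591,60.856) → (20.112,64.425) → (16.543,65.904) → (12.974,64.425) → (11.495,60.856) → (12.974,57.287) → (16.543,55.808) → (20.112,57.287) → (21.591,60.856). Closed: final G1 returns to the first vertex.

**Shape 4** — `<circle>` circle, stroke `#ff8800` → score (S499, F1674). Machine vertices: (82.398,44.822) → (78.098,55.204) → (67.716,59.504) → (57.334,55.204) → (53.034,44.822) → (57.334,34.440) → (67.716,30.140) → (78.098,34.440) → (82.398,44.822). Closed: final G1 returns to the first vertex.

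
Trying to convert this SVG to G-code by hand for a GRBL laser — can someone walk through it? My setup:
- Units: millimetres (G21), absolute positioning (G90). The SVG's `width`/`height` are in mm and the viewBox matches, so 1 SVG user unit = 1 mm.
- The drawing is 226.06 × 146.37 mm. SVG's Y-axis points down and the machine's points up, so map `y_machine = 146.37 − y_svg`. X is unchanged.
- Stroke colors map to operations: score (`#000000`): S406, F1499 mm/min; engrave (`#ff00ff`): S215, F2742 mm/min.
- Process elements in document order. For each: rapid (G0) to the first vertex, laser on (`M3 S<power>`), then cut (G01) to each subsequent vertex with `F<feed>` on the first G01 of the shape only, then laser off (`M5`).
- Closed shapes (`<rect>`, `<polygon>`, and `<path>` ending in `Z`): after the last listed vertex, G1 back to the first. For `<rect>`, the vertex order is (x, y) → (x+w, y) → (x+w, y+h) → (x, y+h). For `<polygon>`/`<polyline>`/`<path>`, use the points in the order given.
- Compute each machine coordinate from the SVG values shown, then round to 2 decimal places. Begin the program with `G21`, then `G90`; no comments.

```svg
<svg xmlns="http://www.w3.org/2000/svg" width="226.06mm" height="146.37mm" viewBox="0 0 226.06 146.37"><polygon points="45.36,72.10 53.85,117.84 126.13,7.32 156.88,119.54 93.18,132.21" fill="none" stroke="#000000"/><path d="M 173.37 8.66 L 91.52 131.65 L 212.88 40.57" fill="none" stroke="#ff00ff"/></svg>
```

G21
G90
G0 X45.36 Y74.27
M3 S406
G01 X53.85 Y28.53 F1499
G01 X126.13 Y139.05
G01 X156.88 Y26.83
G01 X93.18 Y14.16
G01 X45.36 Y74.27
M5
G0 X173.37 Y137.71
M3 S215
G01 X91.52 Y14.72 F2742
G01 X212.88 Y105.80
M5

viewBox `0 0 226.06 146.37` with mm width/height → 1 unit = 1 mm. Flip: y_m = 146.37 − y_svg.

**Shape 1** — `<polygon>` closed polygon, stroke `#000000` → score (S406, F1499). Machine vertices: (45.36,74.27) → (53.85,28.53) → (126.13,139.05) → (156.88,26.83) → (93.18,14.16) → (45.36,74.27). Closed: final G1 returns to the first vertex.

**Shape 2** — `<path>` open polyline, stroke `#ff00ff` → engrave (S215, F2742). Machine vertices: (173.37,137.71) → (91.52,14.72) → (212.88,105.80). Open path.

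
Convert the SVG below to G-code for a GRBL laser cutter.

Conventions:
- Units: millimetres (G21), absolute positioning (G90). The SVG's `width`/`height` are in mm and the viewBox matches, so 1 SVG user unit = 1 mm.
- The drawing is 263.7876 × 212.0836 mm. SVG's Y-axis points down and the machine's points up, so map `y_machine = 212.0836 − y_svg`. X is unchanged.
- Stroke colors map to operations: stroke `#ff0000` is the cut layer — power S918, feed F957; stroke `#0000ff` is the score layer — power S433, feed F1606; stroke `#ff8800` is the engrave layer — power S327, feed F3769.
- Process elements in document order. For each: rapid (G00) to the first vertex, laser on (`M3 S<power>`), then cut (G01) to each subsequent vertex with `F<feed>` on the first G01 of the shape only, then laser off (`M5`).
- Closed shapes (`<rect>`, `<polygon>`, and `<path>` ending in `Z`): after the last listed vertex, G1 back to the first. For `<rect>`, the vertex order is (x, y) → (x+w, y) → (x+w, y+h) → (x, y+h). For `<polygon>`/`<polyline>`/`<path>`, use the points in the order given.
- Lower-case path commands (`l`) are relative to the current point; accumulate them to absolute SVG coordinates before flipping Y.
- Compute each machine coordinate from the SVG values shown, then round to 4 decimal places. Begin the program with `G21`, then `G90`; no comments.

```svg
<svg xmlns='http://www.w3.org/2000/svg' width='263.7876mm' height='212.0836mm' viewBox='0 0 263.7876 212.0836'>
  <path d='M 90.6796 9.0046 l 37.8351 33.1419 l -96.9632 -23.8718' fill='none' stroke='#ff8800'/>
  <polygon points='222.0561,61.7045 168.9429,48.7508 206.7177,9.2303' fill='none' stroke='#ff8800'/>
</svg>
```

G21
G90
G00 X90.6796 Y203.0790
M3 S327
G01 X128.5147 Y169.9371 F3769
G01 X31.5515 Y193.8089
M5
G00 X222.0561 Y150.3791
M3 S327
G01 X168.9429 Y163.3328 F3769
G01 X206.7177 Y202.8533
G01 X222.0561 Y150.3791
M5

1 u = 1 mm; y_m = 212.0836 − y.

[1] `<path>` open polyline, #ff8800→engrave S327 F3769: (90.6796,203.0790) → (128.5147,169.9371) → (31.5515,193.8089)

[2] `<polygon>` regular polygon, #ff8800→engrave S327 F3769: (222.0561,150.3791) → (168.9429,163.3328) → (206.7177,202.8533) → (222.0561,150.3791) (closed)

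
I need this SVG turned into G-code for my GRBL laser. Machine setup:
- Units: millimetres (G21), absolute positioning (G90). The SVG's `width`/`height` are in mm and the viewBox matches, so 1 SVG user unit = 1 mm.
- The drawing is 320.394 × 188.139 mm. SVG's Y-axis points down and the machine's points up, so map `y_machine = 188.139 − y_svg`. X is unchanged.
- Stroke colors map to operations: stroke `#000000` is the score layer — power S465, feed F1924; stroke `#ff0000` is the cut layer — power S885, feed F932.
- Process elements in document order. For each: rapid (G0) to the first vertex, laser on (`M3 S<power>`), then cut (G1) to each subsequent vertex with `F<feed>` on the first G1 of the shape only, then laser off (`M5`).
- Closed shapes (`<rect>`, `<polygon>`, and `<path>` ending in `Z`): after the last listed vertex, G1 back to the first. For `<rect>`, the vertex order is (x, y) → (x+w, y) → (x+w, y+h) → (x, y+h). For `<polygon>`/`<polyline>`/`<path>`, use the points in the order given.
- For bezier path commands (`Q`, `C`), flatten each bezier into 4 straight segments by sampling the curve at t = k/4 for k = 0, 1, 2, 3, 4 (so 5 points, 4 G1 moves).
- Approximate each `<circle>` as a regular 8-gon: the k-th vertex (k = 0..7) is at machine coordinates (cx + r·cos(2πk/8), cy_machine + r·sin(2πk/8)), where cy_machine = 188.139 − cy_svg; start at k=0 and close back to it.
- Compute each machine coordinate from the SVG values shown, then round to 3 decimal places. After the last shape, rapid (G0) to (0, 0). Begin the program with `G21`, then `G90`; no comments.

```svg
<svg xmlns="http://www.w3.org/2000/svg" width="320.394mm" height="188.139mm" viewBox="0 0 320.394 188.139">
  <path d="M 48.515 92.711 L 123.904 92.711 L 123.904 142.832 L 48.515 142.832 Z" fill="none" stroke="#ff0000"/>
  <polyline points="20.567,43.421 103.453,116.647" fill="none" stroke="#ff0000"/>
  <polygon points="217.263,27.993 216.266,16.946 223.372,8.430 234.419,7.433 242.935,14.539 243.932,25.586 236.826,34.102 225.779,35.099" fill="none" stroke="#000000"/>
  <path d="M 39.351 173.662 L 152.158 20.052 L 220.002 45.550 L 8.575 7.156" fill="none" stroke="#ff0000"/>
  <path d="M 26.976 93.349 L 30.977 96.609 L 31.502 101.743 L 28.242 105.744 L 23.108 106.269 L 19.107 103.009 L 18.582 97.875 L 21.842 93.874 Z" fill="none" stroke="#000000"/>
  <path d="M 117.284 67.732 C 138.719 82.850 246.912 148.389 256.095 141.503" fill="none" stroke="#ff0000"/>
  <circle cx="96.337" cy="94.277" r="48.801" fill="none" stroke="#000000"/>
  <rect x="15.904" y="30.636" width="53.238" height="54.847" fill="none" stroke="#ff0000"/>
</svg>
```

1 u = 1 mm; y_m = 188.139 − y.

[1] `<path>` rectangle, #ff0000→cut S885 F932: (48.515,95.428) → (123.904,95.428) → (123.904,45.307) → (48.515,45.307) → (48.515,95.428) (closed)

[2] `<polyline>` line segment, #ff0000→cut S885 F932: (20.567,144.718) → (103.453,71.492)

[3] `<polygon>` regular polygon, #000000→score S465 F1924: (217.263,160.146) → (216.266,171.193) → (223.372,179.709) → (234.419,180.706) → (242.935,173.600) → (243.932,162.553) → (236.826,154.037) → (225.779,153.040) → (217.263,160.146) (closed)

[4] `<path>` open polyline, #ff0000→cut S885 F932: (39.351,14.477) → (152.158,168.087) → (220.002,142.589) → (8.575,180.983)

[5] `<path>` regular polygon, #000000→score S465 F1924: (26.976,94.790) → (30.977,91.530) → (31.502,86.396) → (28.242,82.395) → (23.108,81.870) → (19.107,85.130) → (18.582,90.264) → (21.842,94.265) → (26.976,94.790) (closed)

[6] `<path>` cubic bezier, #ff0000→cut S885 F932: (117.284,120.407) → (146.725,101.534) → (191.284,75.270) → (233.546,53.132) → (256.095,46.636)

[7] `<circle>` circle, #000000→score S465 F1924: (145.138,93.862) → (130.845,128.370) → (96.337,142.663) → (61.829,128.370) → (47.536,93.862) → (61.829,59.354) → (96.337,45.061) → (130.845,59.354) → (145.138,93.862) (closed)

[8] `<rect>` rectangle, #ff0000→cut S885 F932: (15.904,157.503) → (69.142,157.503) → (69.142,102.656) → (15.904,102.656) → (15.904,157.503) (closed)

G21
G90
G0 X48.515 Y95.428
M3 S885
G1 X123.904 Y95.428 F932
G1 X123.904 Y45.307
G1 X48.515 Y45.307
G1 X48.515 Y95.428
M5
G0 X20.567 Y144.718
M3 S885
G1 X103.453 Y71.492 F932
M5
G0 X217.263 Y160.146
M3 S465
G1 X216.266 Y171.193 F1924
G1 X223.372 Y179.709
G1 X234.419 Y180.706
G1 X242.935 Y173.600
G1 X243.932 Y162.553
G1 X236.826 Y154.037
G1 X225.779 Y153.040
G1 X217.263 Y160.146
M5
G0 X39.351 Y14.477
M3 S885
G1 X152.158 Y168.087 F932
G1 X220.002 Y142.589
G1 X8.575 Y180.983
M5
G0 X26.976 Y94.790
M3 S465
G1 X30.977 Y91.530 F1924
G1 X31.502 Y86.396
G1 X28.242 Y82.395
G1 X23.108 Y81.870
G1 X19.107 Y85.130
G1 X18.582 Y90.264
G1 X21.842 Y94.265
G1 X26.976 Y94.790
M5
G0 X117.284 Y120.407
M3 S885
G1 X146.725 Y101.534 F932
G1 X191.284 Y75.270
G1 X233.546 Y53.132
G1 X256.095 Y46.636
M5
G0 X145.138 Y93.862
M3 S465
G1 X130.845 Y128.370 F1924
G1 X96.337 Y142.663
G1 X61.829 Y128.370
G1 X47.536 Y93.862
G1 X61.829 Y59.354
G1 X96.337 Y45.061
G1 X130.845 Y59.354
G1 X145.138 Y93.862
M5
G0 X15.904 Y157.503
M3 S885
G1 X69.142 Y157.503 F932
G1 X69.142 Y102.656
G1 X15.904 Y102.656
G1 X15.904 Y157.503
M5
G0 X0.000 Y0.000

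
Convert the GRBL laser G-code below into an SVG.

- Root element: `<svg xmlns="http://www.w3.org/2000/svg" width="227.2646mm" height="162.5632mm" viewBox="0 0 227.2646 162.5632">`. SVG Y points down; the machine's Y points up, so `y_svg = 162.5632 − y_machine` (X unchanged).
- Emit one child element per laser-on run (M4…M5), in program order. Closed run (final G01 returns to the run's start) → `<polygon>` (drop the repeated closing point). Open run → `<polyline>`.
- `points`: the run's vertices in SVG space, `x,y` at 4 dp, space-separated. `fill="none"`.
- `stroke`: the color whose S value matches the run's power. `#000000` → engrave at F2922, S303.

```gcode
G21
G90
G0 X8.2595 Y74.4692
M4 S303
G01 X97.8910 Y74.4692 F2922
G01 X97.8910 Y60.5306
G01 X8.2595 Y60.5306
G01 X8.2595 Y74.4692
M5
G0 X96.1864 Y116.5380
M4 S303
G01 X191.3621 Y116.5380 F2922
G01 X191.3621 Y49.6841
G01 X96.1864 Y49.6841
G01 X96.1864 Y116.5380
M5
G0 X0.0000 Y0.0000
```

<svg xmlns="http://www.w3.org/2000/svg" width="227.2646mm" height="162.5632mm" viewBox="0 0 227.2646 162.5632">
  <polygon points="8.2595,88.0940 97.8910,88.0940 97.8910,102.0326 8.2595,102.0326" fill="none" stroke="#000000"/>
  <polygon points="96.1864,46.0252 191.3621,46.0252 191.3621,112.8791 96.1864,112.8791" fill="none" stroke="#000000"/>
</svg>

Machine Y-up, SVG Y-down with viewBox height 162.5632, so y_svg = 162.5632 − y_machine; X carries over. Every run uses S303, so all elements get stroke `#000000` (engrave).

Run 1: The run returns to its start, so emit a `<polygon>` with points (Y-flipped): 8.2595,88.0940 97.8910,88.0940 97.8910,102.0326 8.2595,102.0326.

Run 2: The run returns to its start, so emit a `<polygon>` with points (Y-flipped): 96.1864,46.0252 191.3621,46.0252 191.3621,112.8791 96.1864,112.8791.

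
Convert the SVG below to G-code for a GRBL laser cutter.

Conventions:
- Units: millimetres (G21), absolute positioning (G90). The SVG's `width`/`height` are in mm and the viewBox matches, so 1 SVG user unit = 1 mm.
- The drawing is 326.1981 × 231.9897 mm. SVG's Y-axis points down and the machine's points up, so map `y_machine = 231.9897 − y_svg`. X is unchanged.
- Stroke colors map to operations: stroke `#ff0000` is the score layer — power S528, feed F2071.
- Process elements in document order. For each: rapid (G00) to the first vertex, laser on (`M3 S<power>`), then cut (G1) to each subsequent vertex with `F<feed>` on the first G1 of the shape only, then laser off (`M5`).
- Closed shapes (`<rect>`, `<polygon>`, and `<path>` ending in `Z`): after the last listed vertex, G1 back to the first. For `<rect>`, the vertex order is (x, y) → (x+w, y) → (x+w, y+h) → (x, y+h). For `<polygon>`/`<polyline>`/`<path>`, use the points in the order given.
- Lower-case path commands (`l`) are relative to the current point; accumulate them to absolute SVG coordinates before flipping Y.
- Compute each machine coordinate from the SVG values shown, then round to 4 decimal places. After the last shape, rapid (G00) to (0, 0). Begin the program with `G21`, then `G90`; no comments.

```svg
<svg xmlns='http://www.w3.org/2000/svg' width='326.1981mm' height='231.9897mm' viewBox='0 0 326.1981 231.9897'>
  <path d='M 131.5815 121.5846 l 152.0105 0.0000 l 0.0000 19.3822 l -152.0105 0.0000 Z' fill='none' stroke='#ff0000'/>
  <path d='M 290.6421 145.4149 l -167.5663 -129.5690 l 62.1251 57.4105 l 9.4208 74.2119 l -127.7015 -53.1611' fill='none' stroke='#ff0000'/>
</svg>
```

viewBox `0 0 326.1981 231.9897` with mm width/height → 1 unit = 1 mm. Flip: y_m = 231.9897 − y_svg.

**Shape 1** — `<path>` rectangle, stroke `#ff0000` → score (S528, F2071). Machine vertices: (131.5815,110.4051) → (283.5920,110.4051) → (283.5920,91.0229) → (131.5815,91.0229) → (131.5815,110.4051). Closed: final G1 returns to the first vertex.

**Shape 2** — `<path>` open polyline, stroke `#ff0000` → score (S528, F2071). Machine vertices: (290.6421,86.5748) → (123.0758,216.1438) → (185.2009,158.7333) → (194.6217,84.5214) → (66.9202,137.6825). Open path.

G21
G90
G00 X131.5815 Y110.4051
M3 S528
G1 X283.5920 Y110.4051 F2071
G1 X283.5920 Y91.0229
G1 X131.5815 Y91.0229
G1 X131.5815 Y110.4051
M5
G00 X290.6421 Y86.5748
M3 S528
G1 X123.0758 Y216.1438 F2071
G1 X185.2009 Y158.7333
G1 X194.6217 Y84.5214
G1 X66.9202 Y137.6825
M5
G00 X0.0000 Y0.0000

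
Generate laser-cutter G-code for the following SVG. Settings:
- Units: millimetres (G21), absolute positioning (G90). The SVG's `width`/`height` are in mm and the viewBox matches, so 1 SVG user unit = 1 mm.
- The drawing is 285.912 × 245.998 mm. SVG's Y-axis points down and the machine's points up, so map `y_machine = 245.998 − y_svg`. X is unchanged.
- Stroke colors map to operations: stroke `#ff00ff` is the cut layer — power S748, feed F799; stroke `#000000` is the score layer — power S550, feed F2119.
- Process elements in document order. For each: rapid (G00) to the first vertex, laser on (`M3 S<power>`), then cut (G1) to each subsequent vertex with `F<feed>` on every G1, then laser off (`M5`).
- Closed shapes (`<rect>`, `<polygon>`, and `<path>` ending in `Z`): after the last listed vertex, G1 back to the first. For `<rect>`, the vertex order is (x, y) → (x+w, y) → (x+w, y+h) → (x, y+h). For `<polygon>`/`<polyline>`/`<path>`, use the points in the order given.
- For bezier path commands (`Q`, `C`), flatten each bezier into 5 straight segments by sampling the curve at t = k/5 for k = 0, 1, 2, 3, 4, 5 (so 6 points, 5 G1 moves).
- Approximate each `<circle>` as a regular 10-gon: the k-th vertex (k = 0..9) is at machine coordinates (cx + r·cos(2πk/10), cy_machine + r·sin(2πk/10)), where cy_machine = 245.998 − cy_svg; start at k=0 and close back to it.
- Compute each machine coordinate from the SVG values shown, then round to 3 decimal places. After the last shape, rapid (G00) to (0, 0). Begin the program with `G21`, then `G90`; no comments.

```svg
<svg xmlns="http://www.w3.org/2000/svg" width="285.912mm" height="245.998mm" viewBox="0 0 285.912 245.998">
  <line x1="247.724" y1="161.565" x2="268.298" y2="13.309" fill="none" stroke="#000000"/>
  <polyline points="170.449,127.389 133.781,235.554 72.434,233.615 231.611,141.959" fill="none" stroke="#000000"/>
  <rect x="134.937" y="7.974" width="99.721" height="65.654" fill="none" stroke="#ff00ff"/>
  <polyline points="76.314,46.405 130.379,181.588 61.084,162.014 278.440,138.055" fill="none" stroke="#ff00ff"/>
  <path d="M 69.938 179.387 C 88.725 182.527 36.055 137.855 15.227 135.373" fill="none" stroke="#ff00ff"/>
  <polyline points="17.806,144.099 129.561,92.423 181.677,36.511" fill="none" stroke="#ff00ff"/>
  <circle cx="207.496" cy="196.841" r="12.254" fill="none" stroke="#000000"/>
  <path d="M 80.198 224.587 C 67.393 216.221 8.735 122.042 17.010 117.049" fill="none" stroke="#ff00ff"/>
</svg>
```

G21
G90
G00 X247.724 Y84.433
M3 S550
G1 X268.298 Y232.689 F2119
M5
G00 X170.449 Y118.609
M3 S550
G1 X133.781 Y10.444 F2119
G1 X72.434 Y12.383 F2119
G1 X231.611 Y104.039 F2119
M5
G00 X134.937 Y238.024
M3 S748
G1 X234.658 Y238.024 F799
G1 X234.658 Y172.370 F799
G1 X134.937 Y172.370 F799
G1 X134.937 Y238.024 F799
M5
G00 X76.314 Y199.593
M3 S748
G1 X130.379 Y64.410 F799
G1 X61.084 Y83.984 F799
G1 X278.440 Y107.943 F799
M5
G00 X69.938 Y66.611
M3 S748
G1 X73.462 Y69.744 F799
G1 X64.794 Y80.033 F799
G1 X48.894 Y93.156 F799
G1 X30.718 Y104.793 F799
G1 X15.227 Y110.625 F799
M5
G00 X17.806 Y101.899
M3 S748
G1 X129.561 Y153.575 F799
G1 X181.677 Y209.487 F799
M5
G00 X219.750 Y49.157
M3 S550
G1 X217.410 Y56.360 F2119
G1 X211.283 Y60.811 F2119
G1 X203.709 Y60.811 F2119
G1 X197.582 Y56.360 F2119
G1 X195.242 Y49.157 F2119
G1 X197.582 Y41.954 F2119
G1 X203.709 Y37.503 F2119
G1 X211.283 Y37.503 F2119
G1 X217.410 Y41.954 F2119
G1 X219.750 Y49.157 F2119
M5
G00 X80.198 Y21.411
M3 S748
G1 X67.915 Y35.328 F799
G1 X50.041 Y61.441 F799
G1 X31.990 Y91.348 F799
G1 X19.175 Y116.651 F799
G1 X17.010 Y128.949 F799
M5
G00 X0.000 Y0.000

viewBox `0 0 285.912 245.998` with mm width/height → 1 unit = 1 mm. Flip: y_m = 245.998 − y_svg.

**Shape 1** — `<line>` line segment, stroke `#000000` → score (S550, F2119). Machine vertices: (247.724,84.433) → (268.298,232.689). Open path.

**Shape 2** — `<polyline>` open polyline, stroke `#000000` → score (S550, F2119). Machine vertices: (170.449,118.609) → (133.781,10.444) → (72.434,12.383) → (231.611,104.039). Open path.

**Shape 3** — `<rect>` rectangle, stroke `#ff00ff` → cut (S748, F799). Machine vertices: (134.937,238.024) → (234.658,238.024) → (234.658,172.370) → (134.937,172.370) → (134.937,238.024). Closed: final G1 returns to the first vertex.

**Shape 4** — `<polyline>` open polyline, stroke `#ff00ff` → cut (S748, F799). Machine vertices: (76.314,199.593) → (130.379,64.410) → (61.084,83.984) → (278.440,107.943). Open path.

**Shape 5** — `<path>` cubic bezier, stroke `#ff00ff` → cut (S748, F799). Control points (SVG): P0=(69.938,179.387), P1=(88.725,182.527), P2=(36.055,137.855), P3=(15.227,135.373); sampled at t=k/5. Machine vertices: (69.938,66.611) → (73.462,69.744) → (64.794,80.033) → (48.894,93.156) → (30.718,104.793) → (15.227,110.625). Open path.

**Shape 6** — `<polyline>` open polyline, stroke `#ff00ff` → cut (S748, F799). Machine vertices: (17.806,101.899) → (129.561,153.575) → (181.677,209.487). Open path.

**Shape 7** — `<circle>` circle, stroke `#000000` → score (S550, F2119). Machine vertices: (219.750,49.157) → (217.410,56.360) → (211.283,60.811) → (203.709,60.811) → (197.582,56.360) → (195.242,49.157) → (197.582,41.954) → (203.709,37.503) → (211.283,37.503) → (217.410,41.954) → (219.750,49.157). Closed: final G1 returns to the first vertex.

**Shape 8** — `<path>` cubic bezier, stroke `#ff00ff` → cut (S748, F799). Control points (SVG): P0=(80.198,224.587), P1=(67.393,216.221), P2=(8.735,122.042), P3=(17.010,117.049); sampled at t=k/5. Machine vertices: (80.198,21.411) → (67.915,35.328) → (50.041,61.441) → (31.990,91.348) → (19.175,116.651) → (17.010,128.949). Open path.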